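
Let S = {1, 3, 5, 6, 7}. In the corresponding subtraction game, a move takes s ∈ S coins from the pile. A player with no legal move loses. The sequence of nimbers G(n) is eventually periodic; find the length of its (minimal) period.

12

n :  0  1  2  3  4  5  6  7  8  9 10 11 12 13 14 15 16 17 18 19 20 21 22 23 24 25
G :  0  1  0  1  0  1  2  3  2  3  2  3  0  1  0  1  0  1  2  3  2  3  2  3  0  1
G(n+12) = G(n) holds for n = 0,…,6 (a full window of length max(S) = 7), so the sequence is purely periodic with period 12.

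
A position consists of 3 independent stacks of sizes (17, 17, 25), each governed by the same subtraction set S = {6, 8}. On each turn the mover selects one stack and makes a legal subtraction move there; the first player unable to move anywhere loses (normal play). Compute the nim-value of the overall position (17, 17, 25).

All stacks use S = {6, 8}:
n :  0  1  2  3  4  5  6  7  8  9 10 11 12 13 14 15 16 17 18 19 20 21 22 23 24 25
G :  0  0  0  0  0  0  1  1  1  1  1  1  2  2  0  0  0  0  0  0  1  1  1  1  1  1
Stack A: G(17) = 0.
Stack B: G(17) = 0.
Stack C: G(25) = 1.
Combined Grundy value = 0 ⊕ 0 ⊕ 1 = 1.

1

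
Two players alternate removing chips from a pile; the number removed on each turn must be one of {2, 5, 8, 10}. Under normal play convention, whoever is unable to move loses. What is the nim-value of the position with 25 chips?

4

G(0) = 0
G(1) = mex{} = 0
G(2) = mex{0} = 1
G(3) = mex{0} = 1
G(4) = mex{1} = 0
G(5) = mex{1,0} = 2
G(6) = mex{0,0} = 1
G(7) = mex{2,1} = 0
G(8) = mex{1,1,0} = 2
G(9) = mex{0,0,0} = 1
G(10) = mex{2,2,1,0} = 3
G(11) = mex{1,1,1,0} = 2
G(12) = mex{3,0,0,1} = 2
G(13) = mex{2,2,2,1} = 0
G(14) = mex{2,1,1,0} = 3
G(15) = mex{0,3,0,2} = 1
G(16) = mex{3,2,2,1} = 0
G(17) = mex{1,2,1,0} = 3
G(18) = mex{0,0,3,2} = 1
G(19) = mex{3,3,2,1} = 0
G(20) = mex{1,1,2,3} = 0
G(21) = mex{0,0,0,2} = 1
G(22) = mex{0,3,3,2} = 1
G(23) = mex{1,1,1,0} = 2
G(24) = mex{1,0,0,3} = 2
G(25) = mex{2,0,3,1} = 4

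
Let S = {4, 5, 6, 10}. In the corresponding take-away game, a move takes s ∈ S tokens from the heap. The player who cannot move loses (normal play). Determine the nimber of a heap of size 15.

0

n :  0  1  2  3  4  5  6  7  8  9 10 11 12 13 14 15
G :  0  0  0  0  1  1  1  1  2  2  2  2  3  3  0  0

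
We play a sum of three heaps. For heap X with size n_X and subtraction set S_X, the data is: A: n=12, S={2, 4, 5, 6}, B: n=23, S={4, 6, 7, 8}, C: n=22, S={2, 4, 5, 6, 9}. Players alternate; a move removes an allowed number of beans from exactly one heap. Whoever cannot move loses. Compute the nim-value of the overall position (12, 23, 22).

Heap A, S = {2, 4, 5, 6}:
G(0) = 0
G(1) = mex{} = 0
G(2) = mex{0} = 1
G(3) = mex{0} = 1
G(4) = mex{1,0} = 2
G(5) = mex{1,0,0} = 2
G(6) = mex{2,1,0,0} = 3
G(7) = mex{2,1,1,0} = 3
G(8) = mex{3,2,1,1} = 0
G(9) = mex{3,2,2,1} = 0
G(10) = mex{0,3,2,2} = 1
G(11) = mex{0,3,3,2} = 1
G(12) = mex{1,0,3,3} = 2
G_A(12) = 2.
Heap B, S = {4, 6, 7, 8}:
n :  0  1  2  3  4  5  6  7  8  9 10 11 12 13 14 15 16 17 18 19 20 21 22 23
G :  0  0  0  0  1  1  1  1  2  2  2  2  0  0  0  0  1  1  1  1  2  2  2  2
G_B(23) = 2.
Heap C, S = {2, 4, 5, 6, 9}:
n :  0  1  2  3  4  5  6  7  8  9 10 11 12 13 14 15 16 17 18 19 20 21 22
G :  0  0  1  1  2  2  3  3  0  4  1  0  2  1  3  2  4  3  0  0  1  1  2
G_C(22) = 2.
Combined Grundy value = 2 ⊕ 2 ⊕ 2 = 2.

2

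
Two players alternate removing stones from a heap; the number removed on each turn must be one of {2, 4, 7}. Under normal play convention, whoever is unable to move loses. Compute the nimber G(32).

1

G(0) = 0
G(1) = mex{} = 0
G(2) = mex{0} = 1
G(3) = mex{0} = 1
G(4) = mex{1,0} = 2
G(5) = mex{1,0} = 2
G(6) = mex{2,1} = 0
G(7) = mex{2,1,0} = 3
G(8) = mex{0,2,0} = 1
G(9) = mex{3,2,1} = 0
G(10) = mex{1,0,1} = 2
G(11) = mex{0,3,2} = 1
G(12) = mex{2,1,2} = 0
G(13) = mex{1,0,0} = 2
G(14) = mex{0,2,3} = 1
G(15) = mex{2,1,1} = 0
G(16) = mex{1,0,0} = 2
G(17) = mex{0,2,2} = 1
G(18) = mex{2,1,1} = 0
G(19) = mex{1,0,0} = 2
G(20) = mex{0,2,2} = 1
G(21) = mex{2,1,1} = 0
G(22) = mex{1,0,0} = 2
G(23) = mex{0,2,2} = 1
G(24) = mex{2,1,1} = 0
G(25) = mex{1,0,0} = 2
G(26) = mex{0,2,2} = 1
G(27) = mex{2,1,1} = 0
G(28) = mex{1,0,0} = 2
G(29) = mex{0,2,2} = 1
G(30) = mex{2,1,1} = 0
G(31) = mex{1,0,0} = 2
G(32) = mex{0,2,2} = 1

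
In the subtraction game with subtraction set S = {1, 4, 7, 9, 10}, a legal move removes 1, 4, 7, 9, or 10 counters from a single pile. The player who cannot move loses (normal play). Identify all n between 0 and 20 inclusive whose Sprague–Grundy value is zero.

G(0) = 0
G(1) = mex{0} = 1
G(2) = mex{1} = 0
G(3) = mex{0} = 1
G(4) = mex{1,0} = 2
G(5) = mex{2,1} = 0
G(6) = mex{0,0} = 1
G(7) = mex{1,1,0} = 2
G(8) = mex{2,2,1} = 0
G(9) = mex{0,0,0,0} = 1
G(10) = mex{1,1,1,1,0} = 2
G(11) = mex{2,2,2,0,1} = 3
G(12) = mex{3,0,0,1,0} = 2
G(13) = mex{2,1,1,2,1} = 0
G(14) = mex{0,2,2,0,2} = 1
G(15) = mex{1,3,0,1,0} = 2
G(16) = mex{2,2,1,2,1} = 0
G(17) = mex{0,0,2,0,2} = 1
G(18) = mex{1,1,3,1,0} = 2
G(19) = mex{2,2,2,2,1} = 0
G(20) = mex{0,0,0,3,2} = 1
P-positions are exactly the n with G(n) = 0.

0, 2, 5, 8, 13, 16, 19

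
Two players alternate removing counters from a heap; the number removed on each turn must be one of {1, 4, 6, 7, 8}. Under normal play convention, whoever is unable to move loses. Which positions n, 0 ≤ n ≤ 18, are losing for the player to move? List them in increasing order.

n :  0  1  2  3  4  5  6  7  8  9 10 11 12 13 14 15 16 17 18
G :  0  1  0  1  2  0  1  2  3  2  3  4  5  3  0  1  0  1  2
P-positions are exactly the n with G(n) = 0.

0, 2, 5, 14, 16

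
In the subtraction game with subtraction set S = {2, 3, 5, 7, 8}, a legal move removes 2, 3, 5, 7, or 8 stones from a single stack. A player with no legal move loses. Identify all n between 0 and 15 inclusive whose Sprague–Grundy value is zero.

0, 1, 10, 11

G(0) = 0
G(1) = mex{} = 0
G(2) = mex{0} = 1
G(3) = mex{0,0} = 1
G(4) = mex{1,0} = 2
G(5) = mex{1,1,0} = 2
G(6) = mex{2,1,0} = 3
G(7) = mex{2,2,1,0} = 3
G(8) = mex{3,2,1,0,0} = 4
G(9) = mex{3,3,2,1,0} = 4
G(10) = mex{4,3,2,1,1} = 0
G(11) = mex{4,4,3,2,1} = 0
G(12) = mex{0,4,3,2,2} = 1
G(13) = mex{0,0,4,3,2} = 1
G(14) = mex{1,0,4,3,3} = 2
G(15) = mex{1,1,0,4,3} = 2
P-positions are exactly the n with G(n) = 0.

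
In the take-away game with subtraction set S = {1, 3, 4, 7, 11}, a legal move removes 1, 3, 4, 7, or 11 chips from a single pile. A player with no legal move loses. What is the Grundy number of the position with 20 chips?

2

G(0) = 0
G(1) = mex{0} = 1
G(2) = mex{1} = 0
G(3) = mex{0,0} = 1
G(4) = mex{1,1,0} = 2
G(5) = mex{2,0,1} = 3
G(6) = mex{3,1,0} = 2
G(7) = mex{2,2,1,0} = 3
G(8) = mex{3,3,2,1} = 0
G(9) = mex{0,2,3,0} = 1
G(10) = mex{1,3,2,1} = 0
G(11) = mex{0,0,3,2,0} = 1
G(12) = mex{1,1,0,3,1} = 2
G(13) = mex{2,0,1,2,0} = 3
G(14) = mex{3,1,0,3,1} = 2
G(15) = mex{2,2,1,0,2} = 3
G(16) = mex{3,3,2,1,3} = 0
G(17) = mex{0,2,3,0,2} = 1
G(18) = mex{1,3,2,1,3} = 0
G(19) = mex{0,0,3,2,0} = 1
G(20) = mex{1,1,0,3,1} = 2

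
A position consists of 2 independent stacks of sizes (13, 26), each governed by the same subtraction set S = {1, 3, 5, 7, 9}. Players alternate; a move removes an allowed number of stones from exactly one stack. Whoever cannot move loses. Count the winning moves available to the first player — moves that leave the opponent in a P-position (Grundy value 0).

10

All stacks use S = {1, 3, 5, 7, 9}:
n :  0  1  2  3  4  5  6  7  8  9 10 11 12 13 14 15 16 17 18 19 20 21 22 23 24 25 26
G :  0  1  0  1  0  1  0  1  0  1  0  1  0  1  0  1  0  1  0  1  0  1  0  1  0  1  0
Stack A: G(13) = 1.
Stack B: G(26) = 0.
Combined Grundy value = 1 ⊕ 0 = 1.
A winning move leaves total XOR = 0, i.e. changes one component's Grundy value g to g ⊕ X where X is the current total.
Stack A: need g' = 1⊕1 = 0. Options: 13−1→G=0, 13−3→G=0, 13−5→G=0, 13−7→G=0, 13−9→G=0. Hits: 5.
Stack B: need g' = 0⊕1 = 1. Options: 26−1→G=1, 26−3→G=1, 26−5→G=1, 26−7→G=1, 26−9→G=1. Hits: 5.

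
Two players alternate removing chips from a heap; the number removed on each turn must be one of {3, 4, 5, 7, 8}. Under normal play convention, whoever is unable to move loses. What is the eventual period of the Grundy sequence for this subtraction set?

G(0) = 0
G(1) = mex{} = 0
G(2) = mex{} = 0
G(3) = mex{0} = 1
G(4) = mex{0,0} = 1
G(5) = mex{0,0,0} = 1
G(6) = mex{1,0,0} = 2
G(7) = mex{1,1,0,0} = 2
G(8) = mex{1,1,1,0,0} = 2
G(9) = mex{2,1,1,0,0} = 3
G(10) = mex{2,2,1,1,0} = 3
G(11) = mex{2,2,2,1,1} = 0
G(12) = mex{3,2,2,1,1} = 0
G(13) = mex{3,3,2,2,1} = 0
G(14) = mex{0,3,3,2,2} = 1
G(15) = mex{0,0,3,2,2} = 1
G(16) = mex{0,0,0,3,2} = 1
G(17) = mex{1,0,0,3,3} = 2
G(18) = mex{1,1,0,0,3} = 2
G(19) = mex{1,1,1,0,0} = 2
G(20) = mex{2,1,1,0,0} = 3
G(21) = mex{2,2,1,1,0} = 3
G(22) = mex{2,2,2,1,1} = 0
G(23) = mex{3,2,2,1,1} = 0
G(n+11) = G(n) holds for n = 0,…,7 (a full window of length max(S) = 8), so the sequence is purely periodic with period 11.

11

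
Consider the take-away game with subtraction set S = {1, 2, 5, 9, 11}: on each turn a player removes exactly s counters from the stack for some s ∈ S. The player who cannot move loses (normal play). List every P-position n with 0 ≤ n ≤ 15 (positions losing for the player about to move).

G(0) = 0
G(1) = mex{0} = 1
G(2) = mex{1,0} = 2
G(3) = mex{2,1} = 0
G(4) = mex{0,2} = 1
G(5) = mex{1,0,0} = 2
G(6) = mex{2,1,1} = 0
G(7) = mex{0,2,2} = 1
G(8) = mex{1,0,0} = 2
G(9) = mex{2,1,1,0} = 3
G(10) = mex{3,2,2,1} = 0
G(11) = mex{0,3,0,2,0} = 1
G(12) = mex{1,0,1,0,1} = 2
G(13) = mex{2,1,2,1,2} = 0
G(14) = mex{0,2,3,2,0} = 1
G(15) = mex{1,0,0,0,1} = 2
P-positions are exactly the n with G(n) = 0.

0, 3, 6, 10, 13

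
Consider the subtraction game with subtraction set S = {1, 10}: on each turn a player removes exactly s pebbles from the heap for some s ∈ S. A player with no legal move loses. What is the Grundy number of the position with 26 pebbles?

0

n :  0  1  2  3  4  5  6  7  8  9 10 11 12 13 14 15 16 17 18 19 20 21 22 23 24 25 26
G :  0  1  0  1  0  1  0  1  0  1  2  0  1  0  1  0  1  0  1  0  1  2  0  1  0  1  0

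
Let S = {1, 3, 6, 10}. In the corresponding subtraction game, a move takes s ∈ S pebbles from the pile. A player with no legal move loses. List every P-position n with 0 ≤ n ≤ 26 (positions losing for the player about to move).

0, 2, 4, 9, 11, 13, 18, 20, 22

n :  0  1  2  3  4  5  6  7  8  9 10 11 12 13 14 15 16 17 18 19 20 21 22 23 24 25 26
G :  0  1  0  1  0  1  2  3  2  0  1  0  1  0  1  2  3  2  0  1  0  1  0  1  2  3  2
P-positions are exactly the n with G(n) = 0.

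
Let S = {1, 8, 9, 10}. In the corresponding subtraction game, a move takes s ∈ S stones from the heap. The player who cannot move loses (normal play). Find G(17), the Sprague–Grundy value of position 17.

0

n :  0  1  2  3  4  5  6  7  8  9 10 11 12 13 14 15 16 17
G :  0  1  0  1  0  1  0  1  2  3  2  3  2  3  2  3  4  0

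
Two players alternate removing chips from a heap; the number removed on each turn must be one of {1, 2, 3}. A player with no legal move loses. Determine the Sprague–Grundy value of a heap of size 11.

n :  0  1  2  3  4  5  6  7  8  9 10 11
G :  0  1  2  3  0  1  2  3  0  1  2  3

3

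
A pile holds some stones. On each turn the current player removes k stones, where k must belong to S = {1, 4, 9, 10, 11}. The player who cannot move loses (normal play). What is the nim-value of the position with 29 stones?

3

G(0) = 0
G(1) = mex{0} = 1
G(2) = mex{1} = 0
G(3) = mex{0} = 1
G(4) = mex{1,0} = 2
G(5) = mex{2,1} = 0
G(6) = mex{0,0} = 1
G(7) = mex{1,1} = 0
G(8) = mex{0,2} = 1
G(9) = mex{1,0,0} = 2
G(10) = mex{2,1,1,0} = 3
G(11) = mex{3,0,0,1,0} = 2
G(12) = mex{2,1,1,0,1} = 3
G(13) = mex{3,2,2,1,0} = 4
G(14) = mex{4,3,0,2,1} = 5
G(15) = mex{5,2,1,0,2} = 3
G(16) = mex{3,3,0,1,0} = 2
G(17) = mex{2,4,1,0,1} = 3
G(18) = mex{3,5,2,1,0} = 4
G(19) = mex{4,3,3,2,1} = 0
G(20) = mex{0,2,2,3,2} = 1
G(21) = mex{1,3,3,2,3} = 0
G(22) = mex{0,4,4,3,2} = 1
G(23) = mex{1,0,5,4,3} = 2
G(24) = mex{2,1,3,5,4} = 0
G(25) = mex{0,0,2,3,5} = 1
G(26) = mex{1,1,3,2,3} = 0
G(27) = mex{0,2,4,3,2} = 1
G(28) = mex{1,0,0,4,3} = 2
G(29) = mex{2,1,1,0,4} = 3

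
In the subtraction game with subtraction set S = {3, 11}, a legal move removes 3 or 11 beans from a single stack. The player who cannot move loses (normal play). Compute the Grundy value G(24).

1

n :  0  1  2  3  4  5  6  7  8  9 10 11 12 13 14 15 16 17 18 19 20 21 22 23 24
G :  0  0  0  1  1  1  0  0  0  1  1  1  2  2  0  0  0  1  1  1  0  0  0  1  1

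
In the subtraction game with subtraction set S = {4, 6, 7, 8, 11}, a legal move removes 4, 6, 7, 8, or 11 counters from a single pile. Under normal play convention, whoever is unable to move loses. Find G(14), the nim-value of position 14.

G(0) = 0
G(1) = mex{} = 0
G(2) = mex{} = 0
G(3) = mex{} = 0
G(4) = mex{0} = 1
G(5) = mex{0} = 1
G(6) = mex{0,0} = 1
G(7) = mex{0,0,0} = 1
G(8) = mex{1,0,0,0} = 2
G(9) = mex{1,0,0,0} = 2
G(10) = mex{1,1,0,0} = 2
G(11) = mex{1,1,1,0,0} = 2
G(12) = mex{2,1,1,1,0} = 3
G(13) = mex{2,1,1,1,0} = 3
G(14) = mex{2,2,1,1,0} = 3

3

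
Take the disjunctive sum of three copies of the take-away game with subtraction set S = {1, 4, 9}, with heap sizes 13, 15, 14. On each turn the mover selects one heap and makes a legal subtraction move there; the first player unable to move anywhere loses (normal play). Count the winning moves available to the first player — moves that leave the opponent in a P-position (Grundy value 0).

All heaps use S = {1, 4, 9}:
n :  0  1  2  3  4  5  6  7  8  9 10 11 12 13 14 15
G :  0  1  0  1  2  0  1  0  1  2  0  1  0  1  2  0
Heap A: G(13) = 1.
Heap B: G(15) = 0.
Heap C: G(14) = 2.
Combined Grundy value = 1 ⊕ 0 ⊕ 2 = 3.
A winning move leaves total XOR = 0, i.e. changes one component's Grundy value g to g ⊕ X where X is the current total.
Heap A: need g' = 1⊕3 = 2. Options: 13−1→G=0, 13−4→G=2, 13−9→G=2. Hits: 2.
Heap B: need g' = 0⊕3 = 3. Options: 15−1→G=2, 15−4→G=1, 15−9→G=1. Hits: 0.
Heap C: need g' = 2⊕3 = 1. Options: 14−1→G=1, 14−4→G=0, 14−9→G=0. Hits: 1.

3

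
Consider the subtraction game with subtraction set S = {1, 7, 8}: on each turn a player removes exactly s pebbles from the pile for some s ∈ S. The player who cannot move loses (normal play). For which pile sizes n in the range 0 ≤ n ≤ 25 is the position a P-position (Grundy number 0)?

G(0) = 0
G(1) = mex{0} = 1
G(2) = mex{1} = 0
G(3) = mex{0} = 1
G(4) = mex{1} = 0
G(5) = mex{0} = 1
G(6) = mex{1} = 0
G(7) = mex{0,0} = 1
G(8) = mex{1,1,0} = 2
G(9) = mex{2,0,1} = 3
G(10) = mex{3,1,0} = 2
G(11) = mex{2,0,1} = 3
G(12) = mex{3,1,0} = 2
G(13) = mex{2,0,1} = 3
G(14) = mex{3,1,0} = 2
G(15) = mex{2,2,1} = 0
G(16) = mex{0,3,2} = 1
G(17) = mex{1,2,3} = 0
G(18) = mex{0,3,2} = 1
G(19) = mex{1,2,3} = 0
G(20) = mex{0,3,2} = 1
G(21) = mex{1,2,3} = 0
G(22) = mex{0,0,2} = 1
G(23) = mex{1,1,0} = 2
G(24) = mex{2,0,1} = 3
G(25) = mex{3,1,0} = 2
P-positions are exactly the n with G(n) = 0.

0, 2, 4, 6, 15, 17, 19, 21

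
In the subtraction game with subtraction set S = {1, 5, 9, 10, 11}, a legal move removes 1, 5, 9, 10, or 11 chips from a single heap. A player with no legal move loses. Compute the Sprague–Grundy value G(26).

0

G(0) = 0
G(1) = mex{0} = 1
G(2) = mex{1} = 0
G(3) = mex{0} = 1
G(4) = mex{1} = 0
G(5) = mex{0,0} = 1
G(6) = mex{1,1} = 0
G(7) = mex{0,0} = 1
G(8) = mex{1,1} = 0
G(9) = mex{0,0,0} = 1
G(10) = mex{1,1,1,0} = 2
G(11) = mex{2,0,0,1,0} = 3
G(12) = mex{3,1,1,0,1} = 2
G(13) = mex{2,0,0,1,0} = 3
G(14) = mex{3,1,1,0,1} = 2
G(15) = mex{2,2,0,1,0} = 3
G(16) = mex{3,3,1,0,1} = 2
G(17) = mex{2,2,0,1,0} = 3
G(18) = mex{3,3,1,0,1} = 2
G(19) = mex{2,2,2,1,0} = 3
G(20) = mex{3,3,3,2,1} = 0
G(21) = mex{0,2,2,3,2} = 1
G(22) = mex{1,3,3,2,3} = 0
G(23) = mex{0,2,2,3,2} = 1
G(24) = mex{1,3,3,2,3} = 0
G(25) = mex{0,0,2,3,2} = 1
G(26) = mex{1,1,3,2,3} = 0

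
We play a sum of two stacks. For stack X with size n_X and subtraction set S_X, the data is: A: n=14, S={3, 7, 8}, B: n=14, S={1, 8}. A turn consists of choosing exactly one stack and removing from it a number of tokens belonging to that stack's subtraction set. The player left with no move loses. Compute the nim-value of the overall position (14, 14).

Stack A, S = {3, 7, 8}:
G(0) = 0
G(1) = mex{} = 0
G(2) = mex{} = 0
G(3) = mex{0} = 1
G(4) = mex{0} = 1
G(5) = mex{0} = 1
G(6) = mex{1} = 0
G(7) = mex{1,0} = 2
G(8) = mex{1,0,0} = 2
G(9) = mex{0,0,0} = 1
G(10) = mex{2,1,0} = 3
G(11) = mex{2,1,1} = 0
G(12) = mex{1,1,1} = 0
G(13) = mex{3,0,1} = 2
G(14) = mex{0,2,0} = 1
G_A(14) = 1.
Stack B, S = {1, 8}:
n :  0  1  2  3  4  5  6  7  8  9 10 11 12 13 14
G :  0  1  0  1  0  1  0  1  2  0  1  0  1  0  1
G_B(14) = 1.
Combined Grundy value = 1 ⊕ 1 = 0.

0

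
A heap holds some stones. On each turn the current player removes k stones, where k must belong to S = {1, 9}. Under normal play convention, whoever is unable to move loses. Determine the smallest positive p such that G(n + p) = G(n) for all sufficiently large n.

G(0) = 0
G(1) = mex{0} = 1
G(2) = mex{1} = 0
G(3) = mex{0} = 1
G(4) = mex{1} = 0
G(5) = mex{0} = 1
G(6) = mex{1} = 0
G(7) = mex{0} = 1
G(8) = mex{1} = 0
G(9) = mex{0,0} = 1
G(10) = mex{1,1} = 0
G(11) = mex{0,0} = 1
G(12) = mex{1,1} = 0
G(13) = mex{0,0} = 1
G(14) = mex{1,1} = 0
G(n+2) = G(n) holds for n = 0,…,8 (a full window of length max(S) = 9), so the sequence is purely periodic with period 2.

2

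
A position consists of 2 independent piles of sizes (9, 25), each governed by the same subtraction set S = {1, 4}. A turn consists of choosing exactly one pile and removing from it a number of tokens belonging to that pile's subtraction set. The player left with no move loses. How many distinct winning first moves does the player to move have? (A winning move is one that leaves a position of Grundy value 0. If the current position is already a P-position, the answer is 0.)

2

All piles use S = {1, 4}:
n :  0  1  2  3  4  5  6  7  8  9 10 11 12 13 14 15 16 17 18 19 20 21 22 23 24 25
G :  0  1  0  1  2  0  1  0  1  2  0  1  0  1  2  0  1  0  1  2  0  1  0  1  2  0
Pile A: G(9) = 2.
Pile B: G(25) = 0.
Combined Grundy value = 2 ⊕ 0 = 2.
A winning move leaves total XOR = 0, i.e. changes one component's Grundy value g to g ⊕ X where X is the current total.
Pile A: need g' = 2⊕2 = 0. Options: 9−1→G=1, 9−4→G=0. Hits: 1.
Pile B: need g' = 0⊕2 = 2. Options: 25−1→G=2, 25−4→G=1. Hits: 1.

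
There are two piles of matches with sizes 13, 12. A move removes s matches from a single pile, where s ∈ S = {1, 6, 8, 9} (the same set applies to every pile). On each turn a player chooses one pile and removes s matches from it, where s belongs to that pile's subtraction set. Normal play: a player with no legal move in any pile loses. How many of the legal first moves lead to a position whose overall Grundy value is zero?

All piles use S = {1, 6, 8, 9}:
n :  0  1  2  3  4  5  6  7  8  9 10 11 12 13
G :  0  1  0  1  0  1  2  0  1  2  3  2  3  2
Pile A: G(13) = 2.
Pile B: G(12) = 3.
Combined Grundy value = 2 ⊕ 3 = 1.
A winning move leaves total XOR = 0, i.e. changes one component's Grundy value g to g ⊕ X where X is the current total.
Pile A: need g' = 2⊕1 = 3. Options: 13−1→G=3, 13−6→G=0, 13−8→G=1, 13−9→G=0. Hits: 1.
Pile B: need g' = 3⊕1 = 2. Options: 12−1→G=2, 12−6→G=2, 12−8→G=0, 12−9→G=1. Hits: 2.

3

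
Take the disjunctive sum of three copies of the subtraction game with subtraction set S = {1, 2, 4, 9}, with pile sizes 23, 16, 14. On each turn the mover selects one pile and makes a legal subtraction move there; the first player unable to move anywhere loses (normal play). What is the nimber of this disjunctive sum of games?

All piles use S = {1, 2, 4, 9}:
G(0) = 0
G(1) = mex{0} = 1
G(2) = mex{1,0} = 2
G(3) = mex{2,1} = 0
G(4) = mex{0,2,0} = 1
G(5) = mex{1,0,1} = 2
G(6) = mex{2,1,2} = 0
G(7) = mex{0,2,0} = 1
G(8) = mex{1,0,1} = 2
G(9) = mex{2,1,2,0} = 3
G(10) = mex{3,2,0,1} = 4
G(11) = mex{4,3,1,2} = 0
G(12) = mex{0,4,2,0} = 1
G(13) = mex{1,0,3,1} = 2
G(14) = mex{2,1,4,2} = 0
G(15) = mex{0,2,0,0} = 1
G(16) = mex{1,0,1,1} = 2
G(17) = mex{2,1,2,2} = 0
G(18) = mex{0,2,0,3} = 1
G(19) = mex{1,0,1,4} = 2
G(20) = mex{2,1,2,0} = 3
G(21) = mex{3,2,0,1} = 4
G(22) = mex{4,3,1,2} = 0
G(23) = mex{0,4,2,0} = 1
Pile A: G(23) = 1.
Pile B: G(16) = 2.
Pile C: G(14) = 0.
Combined Grundy value = 1 ⊕ 2 ⊕ 0 = 3.

3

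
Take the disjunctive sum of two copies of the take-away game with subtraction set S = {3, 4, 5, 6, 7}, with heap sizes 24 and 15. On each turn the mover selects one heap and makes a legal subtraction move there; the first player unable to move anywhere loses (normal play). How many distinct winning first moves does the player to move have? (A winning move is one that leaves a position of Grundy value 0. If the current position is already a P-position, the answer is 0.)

All heaps use S = {3, 4, 5, 6, 7}:
n :  0  1  2  3  4  5  6  7  8  9 10 11 12 13 14 15 16 17 18 19 20 21 22 23 24
G :  0  0  0  1  1  1  2  2  2  3  0  0  0  1  1  1  2  2  2  3  0  0  0  1  1
Heap A: G(24) = 1.
Heap B: G(15) = 1.
Combined Grundy value = 1 ⊕ 1 = 0.
A winning move leaves total XOR = 0, i.e. changes one component's Grundy value g to g ⊕ X where X is the current total.
Heap A: target g' = 1⊕0 = 1, but every legal move changes the Grundy value (mex property), so 0 moves.
Heap B: target g' = 1⊕0 = 1, but every legal move changes the Grundy value (mex property), so 0 moves.

0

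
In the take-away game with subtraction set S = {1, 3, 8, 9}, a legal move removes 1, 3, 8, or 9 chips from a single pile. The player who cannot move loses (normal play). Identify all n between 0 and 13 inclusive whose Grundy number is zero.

n :  0  1  2  3  4  5  6  7  8  9 10 11 12 13
G :  0  1  0  1  0  1  0  1  2  3  2  3  2  3
P-positions are exactly the n with G(n) = 0.

0, 2, 4, 6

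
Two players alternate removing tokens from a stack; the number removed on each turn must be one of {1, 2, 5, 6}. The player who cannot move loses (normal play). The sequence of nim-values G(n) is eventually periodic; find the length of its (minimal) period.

n :  0  1  2  3  4  5  6  7  8  9 10 11 12 13 14 15
G :  0  1  2  0  1  2  3  0  1  2  0  1  2  3  0  1
G(n+7) = G(n) holds for n = 0,…,5 (a full window of length max(S) = 6), so the sequence is purely periodic with period 7.

7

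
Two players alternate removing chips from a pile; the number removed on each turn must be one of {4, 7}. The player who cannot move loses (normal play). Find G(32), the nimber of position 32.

2

G(0) = 0
G(1) = mex{} = 0
G(2) = mex{} = 0
G(3) = mex{} = 0
G(4) = mex{0} = 1
G(5) = mex{0} = 1
G(6) = mex{0} = 1
G(7) = mex{0,0} = 1
G(8) = mex{1,0} = 2
G(9) = mex{1,0} = 2
G(10) = mex{1,0} = 2
G(11) = mex{1,1} = 0
G(12) = mex{2,1} = 0
G(13) = mex{2,1} = 0
G(14) = mex{2,1} = 0
G(15) = mex{0,2} = 1
G(16) = mex{0,2} = 1
G(17) = mex{0,2} = 1
G(18) = mex{0,0} = 1
G(19) = mex{1,0} = 2
G(20) = mex{1,0} = 2
G(21) = mex{1,0} = 2
G(22) = mex{1,1} = 0
G(23) = mex{2,1} = 0
G(24) = mex{2,1} = 0
G(25) = mex{2,1} = 0
G(26) = mex{0,2} = 1
G(27) = mex{0,2} = 1
G(28) = mex{0,2} = 1
G(29) = mex{0,0} = 1
G(30) = mex{1,0} = 2
G(31) = mex{1,0} = 2
G(32) = mex{1,0} = 2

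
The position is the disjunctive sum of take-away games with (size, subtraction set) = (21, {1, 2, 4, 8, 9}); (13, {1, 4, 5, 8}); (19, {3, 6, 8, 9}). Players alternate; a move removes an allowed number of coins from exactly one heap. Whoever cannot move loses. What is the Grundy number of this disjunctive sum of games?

Heap A, S = {1, 2, 4, 8, 9}:
n :  0  1  2  3  4  5  6  7  8  9 10 11 12 13 14 15 16 17 18 19 20 21
G :  0  1  2  0  1  2  0  1  2  3  4  5  3  0  1  2  0  1  2  0  1  2
G_A(21) = 2.
Heap B, S = {1, 4, 5, 8}:
n :  0  1  2  3  4  5  6  7  8  9 10 11 12 13
G :  0  1  0  1  2  3  2  3  4  0  1  0  1  2
G_B(13) = 2.
Heap C, S = {3, 6, 8, 9}:
G(0) = 0
G(1) = mex{} = 0
G(2) = mex{} = 0
G(3) = mex{0} = 1
G(4) = mex{0} = 1
G(5) = mex{0} = 1
G(6) = mex{1,0} = 2
G(7) = mex{1,0} = 2
G(8) = mex{1,0,0} = 2
G(9) = mex{2,1,0,0} = 3
G(10) = mex{2,1,0,0} = 3
G(11) = mex{2,1,1,0} = 3
G(12) = mex{3,2,1,1} = 0
G(13) = mex{3,2,1,1} = 0
G(14) = mex{3,2,2,1} = 0
G(15) = mex{0,3,2,2} = 1
G(16) = mex{0,3,2,2} = 1
G(17) = mex{0,3,3,2} = 1
G(18) = mex{1,0,3,3} = 2
G(19) = mex{1,0,3,3} = 2
G_C(19) = 2.
Combined Grundy value = 2 ⊕ 2 ⊕ 2 = 2.

2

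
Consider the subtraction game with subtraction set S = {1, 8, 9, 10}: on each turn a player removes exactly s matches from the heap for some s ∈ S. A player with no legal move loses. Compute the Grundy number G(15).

3

G(0) = 0
G(1) = mex{0} = 1
G(2) = mex{1} = 0
G(3) = mex{0} = 1
G(4) = mex{1} = 0
G(5) = mex{0} = 1
G(6) = mex{1} = 0
G(7) = mex{0} = 1
G(8) = mex{1,0} = 2
G(9) = mex{2,1,0} = 3
G(10) = mex{3,0,1,0} = 2
G(11) = mex{2,1,0,1} = 3
G(12) = mex{3,0,1,0} = 2
G(13) = mex{2,1,0,1} = 3
G(14) = mex{3,0,1,0} = 2
G(15) = mex{2,1,0,1} = 3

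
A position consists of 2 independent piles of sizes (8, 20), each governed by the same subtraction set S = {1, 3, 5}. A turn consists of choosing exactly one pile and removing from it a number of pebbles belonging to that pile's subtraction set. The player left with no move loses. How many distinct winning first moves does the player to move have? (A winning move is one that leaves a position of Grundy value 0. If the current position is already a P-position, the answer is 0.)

0

All piles use S = {1, 3, 5}:
G(0) = 0
G(1) = mex{0} = 1
G(2) = mex{1} = 0
G(3) = mex{0,0} = 1
G(4) = mex{1,1} = 0
G(5) = mex{0,0,0} = 1
G(6) = mex{1,1,1} = 0
G(7) = mex{0,0,0} = 1
G(8) = mex{1,1,1} = 0
G(9) = mex{0,0,0} = 1
G(10) = mex{1,1,1} = 0
G(11) = mex{0,0,0} = 1
G(12) = mex{1,1,1} = 0
G(13) = mex{0,0,0} = 1
G(14) = mex{1,1,1} = 0
G(15) = mex{0,0,0} = 1
G(16) = mex{1,1,1} = 0
G(17) = mex{0,0,0} = 1
G(18) = mex{1,1,1} = 0
G(19) = mex{0,0,0} = 1
G(20) = mex{1,1,1} = 0
Pile A: G(8) = 0.
Pile B: G(20) = 0.
Combined Grundy value = 0 ⊕ 0 = 0.
A winning move leaves total XOR = 0, i.e. changes one component's Grundy value g to g ⊕ X where X is the current total.
Pile A: target g' = 0⊕0 = 0, but every legal move changes the Grundy value (mex property), so 0 moves.
Pile B: target g' = 0⊕0 = 0, but every legal move changes the Grundy value (mex property), so 0 moves.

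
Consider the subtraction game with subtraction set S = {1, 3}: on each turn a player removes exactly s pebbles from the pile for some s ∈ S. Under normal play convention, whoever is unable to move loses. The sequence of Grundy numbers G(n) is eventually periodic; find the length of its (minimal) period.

2

G(0) = 0
G(1) = mex{0} = 1
G(2) = mex{1} = 0
G(3) = mex{0,0} = 1
G(4) = mex{1,1} = 0
G(5) = mex{0,0} = 1
G(6) = mex{1,1} = 0
G(7) = mex{0,0} = 1
G(8) = mex{1,1} = 0
G(9) = mex{0,0} = 1
G(10) = mex{1,1} = 0
G(11) = mex{0,0} = 1
G(12) = mex{1,1} = 0
G(13) = mex{0,0} = 1
G(14) = mex{1,1} = 0
G(n+2) = G(n) holds for n = 0,…,2 (a full window of length max(S) = 3), so the sequence is purely periodic with period 2.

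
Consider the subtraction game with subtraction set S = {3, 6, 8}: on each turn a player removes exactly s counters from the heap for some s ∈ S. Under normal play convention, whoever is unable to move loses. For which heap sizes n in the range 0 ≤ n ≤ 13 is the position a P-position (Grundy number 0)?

0, 1, 2, 11, 12, 13

n :  0  1  2  3  4  5  6  7  8  9 10 11 12 13
G :  0  0  0  1  1  1  2  2  2  3  3  0  0  0
P-positions are exactly the n with G(n) = 0.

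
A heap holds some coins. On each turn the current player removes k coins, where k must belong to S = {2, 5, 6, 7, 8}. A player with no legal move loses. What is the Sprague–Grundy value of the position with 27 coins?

0

n :  0  1  2  3  4  5  6  7  8  9 10 11 12 13 14 15 16 17 18 19 20 21 22 23 24 25 26 27
G :  0  0  1  1  0  2  1  3  2  2  3  3  4  0  0  1  1  0  2  1  3  2  2  3  3  4  0  0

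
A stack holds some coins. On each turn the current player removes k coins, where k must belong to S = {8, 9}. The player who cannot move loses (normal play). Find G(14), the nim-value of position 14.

1

n :  0  1  2  3  4  5  6  7  8  9 10 11 12 13 14
G :  0  0  0  0  0  0  0  0  1  1  1  1  1  1  1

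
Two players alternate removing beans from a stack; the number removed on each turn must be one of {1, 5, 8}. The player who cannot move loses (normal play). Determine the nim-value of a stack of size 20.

n :  0  1  2  3  4  5  6  7  8  9 10 11 12 13 14 15 16 17 18 19 20
G :  0  1  0  1  0  1  0  1  2  3  2  3  2  0  1  0  1  0  1  0  1

1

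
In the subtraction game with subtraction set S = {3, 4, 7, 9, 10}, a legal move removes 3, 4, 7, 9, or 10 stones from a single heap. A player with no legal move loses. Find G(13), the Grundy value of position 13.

0

n :  0  1  2  3  4  5  6  7  8  9 10 11 12 13
G :  0  0  0  1  1  1  2  2  2  3  3  3  4  0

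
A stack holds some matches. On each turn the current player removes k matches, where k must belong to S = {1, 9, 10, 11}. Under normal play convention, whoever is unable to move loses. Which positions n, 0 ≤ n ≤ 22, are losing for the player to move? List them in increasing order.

0, 2, 4, 6, 8, 20, 22

G(0) = 0
G(1) = mex{0} = 1
G(2) = mex{1} = 0
G(3) = mex{0} = 1
G(4) = mex{1} = 0
G(5) = mex{0} = 1
G(6) = mex{1} = 0
G(7) = mex{0} = 1
G(8) = mex{1} = 0
G(9) = mex{0,0} = 1
G(10) = mex{1,1,0} = 2
G(11) = mex{2,0,1,0} = 3
G(12) = mex{3,1,0,1} = 2
G(13) = mex{2,0,1,0} = 3
G(14) = mex{3,1,0,1} = 2
G(15) = mex{2,0,1,0} = 3
G(16) = mex{3,1,0,1} = 2
G(17) = mex{2,0,1,0} = 3
G(18) = mex{3,1,0,1} = 2
G(19) = mex{2,2,1,0} = 3
G(20) = mex{3,3,2,1} = 0
G(21) = mex{0,2,3,2} = 1
G(22) = mex{1,3,2,3} = 0
P-positions are exactly the n with G(n) = 0.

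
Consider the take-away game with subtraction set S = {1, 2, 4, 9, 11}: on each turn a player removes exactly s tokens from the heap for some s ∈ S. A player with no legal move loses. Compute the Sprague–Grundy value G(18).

2

n :  0  1  2  3  4  5  6  7  8  9 10 11 12 13 14 15 16 17 18
G :  0  1  2  0  1  2  0  1  2  3  4  5  3  0  1  2  0  1  2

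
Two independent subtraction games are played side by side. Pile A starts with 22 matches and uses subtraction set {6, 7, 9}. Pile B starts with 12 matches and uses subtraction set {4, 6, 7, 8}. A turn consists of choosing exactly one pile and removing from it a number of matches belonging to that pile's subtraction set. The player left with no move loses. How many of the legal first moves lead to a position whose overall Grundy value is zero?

5

Pile A, S = {6, 7, 9}:
n :  0  1  2  3  4  5  6  7  8  9 10 11 12 13 14 15 16 17 18 19 20 21 22
G :  0  0  0  0  0  0  1  1  1  1  1  1  2  2  2  0  0  0  0  0  0  1  1
G_A(22) = 1.
Pile B, S = {4, 6, 7, 8}:
n :  0  1  2  3  4  5  6  7  8  9 10 11 12
G :  0  0  0  0  1  1  1  1  2  2  2  2  0
G_B(12) = 0.
Combined Grundy value = 1 ⊕ 0 = 1.
A winning move leaves total XOR = 0, i.e. changes one component's Grundy value g to g ⊕ X where X is the current total.
Pile A: need g' = 1⊕1 = 0. Options: 22−6→G=0, 22−7→G=0, 22−9→G=2. Hits: 2.
Pile B: need g' = 0⊕1 = 1. Options: 12−4→G=2, 12−6→G=1, 12−7→G=1, 12−8→G=1. Hits: 3.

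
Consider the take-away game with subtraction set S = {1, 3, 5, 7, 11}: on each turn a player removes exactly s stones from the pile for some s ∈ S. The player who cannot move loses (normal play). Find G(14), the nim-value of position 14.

0

n :  0  1  2  3  4  5  6  7  8  9 10 11 12 13 14
G :  0  1  0  1  0  1  0  1  0  1  0  1  0  1  0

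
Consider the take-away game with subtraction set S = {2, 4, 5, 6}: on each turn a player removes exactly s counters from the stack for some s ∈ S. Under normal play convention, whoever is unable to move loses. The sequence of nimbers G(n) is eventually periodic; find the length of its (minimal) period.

G(0) = 0
G(1) = mex{} = 0
G(2) = mex{0} = 1
G(3) = mex{0} = 1
G(4) = mex{1,0} = 2
G(5) = mex{1,0,0} = 2
G(6) = mex{2,1,0,0} = 3
G(7) = mex{2,1,1,0} = 3
G(8) = mex{3,2,1,1} = 0
G(9) = mex{3,2,2,1} = 0
G(10) = mex{0,3,2,2} = 1
G(11) = mex{0,3,3,2} = 1
G(12) = mex{1,0,3,3} = 2
G(13) = mex{1,0,0,3} = 2
G(14) = mex{2,1,0,0} = 3
G(15) = mex{2,1,1,0} = 3
G(16) = mex{3,2,1,1} = 0
G(17) = mex{3,2,2,1} = 0
G(n+8) = G(n) holds for n = 0,…,5 (a full window of length max(S) = 6), so the sequence is purely periodic with period 8.

8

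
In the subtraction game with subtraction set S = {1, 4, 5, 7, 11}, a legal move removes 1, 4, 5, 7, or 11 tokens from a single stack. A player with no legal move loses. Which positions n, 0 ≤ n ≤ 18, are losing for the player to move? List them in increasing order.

n :  0  1  2  3  4  5  6  7  8  9 10 11 12 13 14 15 16 17 18
G :  0  1  0  1  2  3  2  3  0  1  0  1  2  3  2  3  0  1  0
P-positions are exactly the n with G(n) = 0.

0, 2, 8, 10, 16, 18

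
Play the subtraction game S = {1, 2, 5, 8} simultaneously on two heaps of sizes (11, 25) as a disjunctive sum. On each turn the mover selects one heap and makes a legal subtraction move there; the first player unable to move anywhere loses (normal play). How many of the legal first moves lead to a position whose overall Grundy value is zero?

All heaps use S = {1, 2, 5, 8}:
G(0) = 0
G(1) = mex{0} = 1
G(2) = mex{1,0} = 2
G(3) = mex{2,1} = 0
G(4) = mex{0,2} = 1
G(5) = mex{1,0,0} = 2
G(6) = mex{2,1,1} = 0
G(7) = mex{0,2,2} = 1
G(8) = mex{1,0,0,0} = 2
G(9) = mex{2,1,1,1} = 0
G(10) = mex{0,2,2,2} = 1
G(11) = mex{1,0,0,0} = 2
G(12) = mex{2,1,1,1} = 0
G(13) = mex{0,2,2,2} = 1
G(14) = mex{1,0,0,0} = 2
G(15) = mex{2,1,1,1} = 0
G(16) = mex{0,2,2,2} = 1
G(17) = mex{1,0,0,0} = 2
G(18) = mex{2,1,1,1} = 0
G(19) = mex{0,2,2,2} = 1
G(20) = mex{1,0,0,0} = 2
G(21) = mex{2,1,1,1} = 0
G(22) = mex{0,2,2,2} = 1
G(23) = mex{1,0,0,0} = 2
G(24) = mex{2,1,1,1} = 0
G(25) = mex{0,2,2,2} = 1
Heap A: G(11) = 2.
Heap B: G(25) = 1.
Combined Grundy value = 2 ⊕ 1 = 3.
A winning move leaves total XOR = 0, i.e. changes one component's Grundy value g to g ⊕ X where X is the current total.
Heap A: need g' = 2⊕3 = 1. Options: 11−1→G=1, 11−2→G=0, 11−5→G=0, 11−8→G=0. Hits: 1.
Heap B: need g' = 1⊕3 = 2. Options: 25−1→G=0, 25−2→G=2, 25−5→G=2, 25−8→G=2. Hits: 3.

4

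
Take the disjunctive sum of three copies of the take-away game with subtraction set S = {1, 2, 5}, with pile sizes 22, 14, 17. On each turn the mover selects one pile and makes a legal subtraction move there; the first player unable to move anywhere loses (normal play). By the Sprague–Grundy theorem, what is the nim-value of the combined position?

All piles use S = {1, 2, 5}:
G(0) = 0
G(1) = mex{0} = 1
G(2) = mex{1,0} = 2
G(3) = mex{2,1} = 0
G(4) = mex{0,2} = 1
G(5) = mex{1,0,0} = 2
G(6) = mex{2,1,1} = 0
G(7) = mex{0,2,2} = 1
G(8) = mex{1,0,0} = 2
G(9) = mex{2,1,1} = 0
G(10) = mex{0,2,2} = 1
G(11) = mex{1,0,0} = 2
G(12) = mex{2,1,1} = 0
G(13) = mex{0,2,2} = 1
G(14) = mex{1,0,0} = 2
G(15) = mex{2,1,1} = 0
G(16) = mex{0,2,2} = 1
G(17) = mex{1,0,0} = 2
G(18) = mex{2,1,1} = 0
G(19) = mex{0,2,2} = 1
G(20) = mex{1,0,0} = 2
G(21) = mex{2,1,1} = 0
G(22) = mex{0,2,2} = 1
Pile A: G(22) = 1.
Pile B: G(14) = 2.
Pile C: G(17) = 2.
Combined Grundy value = 1 ⊕ 2 ⊕ 2 = 1.

1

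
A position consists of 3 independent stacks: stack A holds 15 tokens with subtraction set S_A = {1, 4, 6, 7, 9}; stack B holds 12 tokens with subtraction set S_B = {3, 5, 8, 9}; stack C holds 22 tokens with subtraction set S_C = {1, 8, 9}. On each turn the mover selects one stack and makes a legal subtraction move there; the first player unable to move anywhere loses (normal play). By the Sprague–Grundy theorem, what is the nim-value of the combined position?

Stack A, S = {1, 4, 6, 7, 9}:
G(0) = 0
G(1) = mex{0} = 1
G(2) = mex{1} = 0
G(3) = mex{0} = 1
G(4) = mex{1,0} = 2
G(5) = mex{2,1} = 0
G(6) = mex{0,0,0} = 1
G(7) = mex{1,1,1,0} = 2
G(8) = mex{2,2,0,1} = 3
G(9) = mex{3,0,1,0,0} = 2
G(10) = mex{2,1,2,1,1} = 0
G(11) = mex{0,2,0,2,0} = 1
G(12) = mex{1,3,1,0,1} = 2
G(13) = mex{2,2,2,1,2} = 0
G(14) = mex{0,0,3,2,0} = 1
G(15) = mex{1,1,2,3,1} = 0
G_A(15) = 0.
Stack B, S = {3, 5, 8, 9}:
n :  0  1  2  3  4  5  6  7  8  9 10 11 12
G :  0  0  0  1  1  1  2  2  2  3  3  3  0
G_B(12) = 0.
Stack C, S = {1, 8, 9}:
n :  0  1  2  3  4  5  6  7  8  9 10 11 12 13 14 15 16 17 18 19 20 21 22
G :  0  1  0  1  0  1  0  1  2  3  2  3  2  3  2  3  0  1  0  1  0  1  0
G_C(22) = 0.
Combined Grundy value = 0 ⊕ 0 ⊕ 0 = 0.

0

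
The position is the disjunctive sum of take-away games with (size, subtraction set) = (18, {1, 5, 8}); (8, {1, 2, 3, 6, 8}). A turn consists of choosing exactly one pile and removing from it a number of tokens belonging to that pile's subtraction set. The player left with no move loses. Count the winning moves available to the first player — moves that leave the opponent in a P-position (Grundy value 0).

Pile A, S = {1, 5, 8}:
n :  0  1  2  3  4  5  6  7  8  9 10 11 12 13 14 15 16 17 18
G :  0  1  0  1  0  1  0  1  2  3  2  3  2  0  1  0  1  0  1
G_A(18) = 1.
Pile B, S = {1, 2, 3, 6, 8}:
G(0) = 0
G(1) = mex{0} = 1
G(2) = mex{1,0} = 2
G(3) = mex{2,1,0} = 3
G(4) = mex{3,2,1} = 0
G(5) = mex{0,3,2} = 1
G(6) = mex{1,0,3,0} = 2
G(7) = mex{2,1,0,1} = 3
G(8) = mex{3,2,1,2,0} = 4
G_B(8) = 4.
Combined Grundy value = 1 ⊕ 4 = 5.
A winning move leaves total XOR = 0, i.e. changes one component's Grundy value g to g ⊕ X where X is the current total.
Pile A: need g' = 1⊕5 = 4. Options: 18−1→G=0, 18−5→G=0, 18−8→G=2. Hits: 0.
Pile B: need g' = 4⊕5 = 1. Options: 8−1→G=3, 8−2→G=2, 8−3→G=1, 8−6→G=2, 8−8→G=0. Hits: 1.

1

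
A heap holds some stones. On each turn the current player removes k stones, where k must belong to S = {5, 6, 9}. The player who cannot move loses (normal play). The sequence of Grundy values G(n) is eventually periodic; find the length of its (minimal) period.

14

G(0) = 0
G(1) = mex{} = 0
G(2) = mex{} = 0
G(3) = mex{} = 0
G(4) = mex{} = 0
G(5) = mex{0} = 1
G(6) = mex{0,0} = 1
G(7) = mex{0,0} = 1
G(8) = mex{0,0} = 1
G(9) = mex{0,0,0} = 1
G(10) = mex{1,0,0} = 2
G(11) = mex{1,1,0} = 2
G(12) = mex{1,1,0} = 2
G(13) = mex{1,1,0} = 2
G(14) = mex{1,1,1} = 0
G(15) = mex{2,1,1} = 0
G(16) = mex{2,2,1} = 0
G(17) = mex{2,2,1} = 0
G(18) = mex{2,2,1} = 0
G(19) = mex{0,2,2} = 1
G(20) = mex{0,0,2} = 1
G(21) = mex{0,0,2} = 1
G(22) = mex{0,0,2} = 1
G(23) = mex{0,0,0} = 1
G(24) = mex{1,0,0} = 2
G(25) = mex{1,1,0} = 2
G(26) = mex{1,1,0} = 2
G(27) = mex{1,1,0} = 2
G(28) = mex{1,1,1} = 0
G(29) = mex{2,1,1} = 0
G(n+14) = G(n) holds for n = 0,…,8 (a full window of length max(S) = 9), so the sequence is purely periodic with period 14.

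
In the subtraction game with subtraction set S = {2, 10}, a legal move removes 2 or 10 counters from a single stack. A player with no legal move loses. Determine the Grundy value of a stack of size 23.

1

G(0) = 0
G(1) = mex{} = 0
G(2) = mex{0} = 1
G(3) = mex{0} = 1
G(4) = mex{1} = 0
G(5) = mex{1} = 0
G(6) = mex{0} = 1
G(7) = mex{0} = 1
G(8) = mex{1} = 0
G(9) = mex{1} = 0
G(10) = mex{0,0} = 1
G(11) = mex{0,0} = 1
G(12) = mex{1,1} = 0
G(13) = mex{1,1} = 0
G(14) = mex{0,0} = 1
G(15) = mex{0,0} = 1
G(16) = mex{1,1} = 0
G(17) = mex{1,1} = 0
G(18) = mex{0,0} = 1
G(19) = mex{0,0} = 1
G(20) = mex{1,1} = 0
G(21) = mex{1,1} = 0
G(22) = mex{0,0} = 1
G(23) = mex{0,0} = 1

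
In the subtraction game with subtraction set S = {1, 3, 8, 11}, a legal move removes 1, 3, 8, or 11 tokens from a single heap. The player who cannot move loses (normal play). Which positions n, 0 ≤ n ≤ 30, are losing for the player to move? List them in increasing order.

n :  0  1  2  3  4  5  6  7  8  9 10 11 12 13 14 15 16 17 18 19 20 21 22 23 24 25 26 27 28 29 30
G :  0  1  0  1  0  1  0  1  2  3  2  3  2  3  2  3  0  1  0  1  0  1  0  1  2  3  2  3  2  3  2
P-positions are exactly the n with G(n) = 0.

0, 2, 4, 6, 16, 18, 20, 22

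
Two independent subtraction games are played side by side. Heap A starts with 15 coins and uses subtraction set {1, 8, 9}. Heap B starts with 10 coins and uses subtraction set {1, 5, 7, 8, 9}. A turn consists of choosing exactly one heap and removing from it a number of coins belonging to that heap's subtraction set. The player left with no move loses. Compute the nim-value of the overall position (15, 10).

Heap A, S = {1, 8, 9}:
n :  0  1  2  3  4  5  6  7  8  9 10 11 12 13 14 15
G :  0  1  0  1  0  1  0  1  2  3  2  3  2  3  2  3
G_A(15) = 3.
Heap B, S = {1, 5, 7, 8, 9}:
G(0) = 0
G(1) = mex{0} = 1
G(2) = mex{1} = 0
G(3) = mex{0} = 1
G(4) = mex{1} = 0
G(5) = mex{0,0} = 1
G(6) = mex{1,1} = 0
G(7) = mex{0,0,0} = 1
G(8) = mex{1,1,1,0} = 2
G(9) = mex{2,0,0,1,0} = 3
G(10) = mex{3,1,1,0,1} = 2
G_B(10) = 2.
Combined Grundy value = 3 ⊕ 2 = 1.

1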